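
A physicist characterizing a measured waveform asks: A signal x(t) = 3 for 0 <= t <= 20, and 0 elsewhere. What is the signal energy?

Energy = integral of |x(t)|^2 dt over the signal duration
= 3^2 * 20 = 9 * 20 = 180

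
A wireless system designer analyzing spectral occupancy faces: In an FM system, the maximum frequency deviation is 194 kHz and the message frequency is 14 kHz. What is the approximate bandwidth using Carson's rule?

Carson's rule: BW = 2*(delta_f + f_m)
= 2*(194 + 14) kHz = 416 kHz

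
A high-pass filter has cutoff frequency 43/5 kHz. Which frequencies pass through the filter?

A high-pass filter passes all frequencies above the cutoff frequency 43/5 kHz and attenuates lower frequencies.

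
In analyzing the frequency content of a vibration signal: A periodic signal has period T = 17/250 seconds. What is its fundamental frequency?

The fundamental frequency is the reciprocal of the period.
f = 1/T = 1/(17/250) = 250/17 Hz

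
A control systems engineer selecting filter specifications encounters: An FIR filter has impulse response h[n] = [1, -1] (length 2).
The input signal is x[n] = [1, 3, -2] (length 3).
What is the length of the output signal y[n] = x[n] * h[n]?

For linear convolution, the output length is:
len(y) = len(x) + len(h) - 1 = 3 + 2 - 1 = 4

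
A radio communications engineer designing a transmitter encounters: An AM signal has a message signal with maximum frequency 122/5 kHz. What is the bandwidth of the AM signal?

In AM (double-sideband), the bandwidth is twice the message frequency.
BW = 2 * f_m = 2 * 122/5 kHz = 244/5 kHz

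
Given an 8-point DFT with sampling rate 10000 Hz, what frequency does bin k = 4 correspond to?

The frequency of DFT bin k is: f_k = k * f_s / N
f_4 = 4 * 10000 / 8 = 5000 Hz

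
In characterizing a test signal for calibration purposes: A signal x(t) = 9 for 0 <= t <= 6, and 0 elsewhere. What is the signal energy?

Energy = integral of |x(t)|^2 dt over the signal duration
= 9^2 * 6 = 81 * 6 = 486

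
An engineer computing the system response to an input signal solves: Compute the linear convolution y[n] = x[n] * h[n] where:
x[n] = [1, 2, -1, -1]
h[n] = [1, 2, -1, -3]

y[n] = sum_k x[k]*h[n-k]. Output length = len(x) + len(h) - 1 = 4 + 4 - 1 = 7.
y[0] = 1*1 = 1
y[1] = 2*1 + 1*2 = 4
y[2] = -1*1 + 2*2 + 1*-1 = 2
y[3] = -1*1 + -1*2 + 2*-1 + 1*-3 = -8
y[4] = -1*2 + -1*-1 + 2*-3 = -7
y[5] = -1*-1 + -1*-3 = 4
y[6] = -1*-3 = 3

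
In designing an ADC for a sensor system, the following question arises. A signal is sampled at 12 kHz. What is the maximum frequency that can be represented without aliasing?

The maximum frequency that can be represented without aliasing
is the Nyquist frequency: f_max = f_s / 2 = 12 kHz / 2 = 6 kHz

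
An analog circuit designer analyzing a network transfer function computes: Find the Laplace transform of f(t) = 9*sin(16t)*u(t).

Standard pair: sin(wt)*u(t) <-> w/(s^2+w^2)
With w = 16: L{9*sin(16t)*u(t)} = 144/(s^2+256)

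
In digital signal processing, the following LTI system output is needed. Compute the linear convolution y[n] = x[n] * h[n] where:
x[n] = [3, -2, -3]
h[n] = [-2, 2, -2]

y[n] = sum_k x[k]*h[n-k]. Output length = len(x) + len(h) - 1 = 3 + 3 - 1 = 5.
y[0] = 3*-2 = -6
y[1] = -2*-2 + 3*2 = 10
y[2] = -3*-2 + -2*2 + 3*-2 = -4
y[3] = -3*2 + -2*-2 = -2
y[4] = -3*-2 = 6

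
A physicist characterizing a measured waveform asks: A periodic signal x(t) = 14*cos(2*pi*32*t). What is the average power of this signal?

Average power of A*cos(wt) is A^2/2.
P = 14^2 / 2 = 196/2 = 98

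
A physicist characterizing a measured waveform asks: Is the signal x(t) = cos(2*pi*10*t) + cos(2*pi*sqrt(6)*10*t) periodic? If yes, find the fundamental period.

f1 = 10 Hz, f2 = 10*sqrt(6) Hz
Ratio f2/f1 = sqrt(6), which is irrational.
Since the frequency ratio is irrational, no common period exists.
The signal is not periodic.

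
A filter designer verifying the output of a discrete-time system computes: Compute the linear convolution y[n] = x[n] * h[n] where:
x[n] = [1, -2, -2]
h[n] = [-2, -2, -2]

y[n] = sum_k x[k]*h[n-k]. Output length = len(x) + len(h) - 1 = 3 + 3 - 1 = 5.
y[0] = 1*-2 = -2
y[1] = -2*-2 + 1*-2 = 2
y[2] = -2*-2 + -2*-2 + 1*-2 = 6
y[3] = -2*-2 + -2*-2 = 8
y[4] = -2*-2 = 4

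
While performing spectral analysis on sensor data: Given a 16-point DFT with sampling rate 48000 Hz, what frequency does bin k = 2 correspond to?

The frequency of DFT bin k is: f_k = k * f_s / N
f_2 = 2 * 48000 / 16 = 6000 Hz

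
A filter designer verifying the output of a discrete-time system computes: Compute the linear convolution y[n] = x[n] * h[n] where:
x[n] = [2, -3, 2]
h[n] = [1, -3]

y[n] = sum_k x[k]*h[n-k]. Output length = len(x) + len(h) - 1 = 3 + 2 - 1 = 4.
y[0] = 2*1 = 2
y[1] = -3*1 + 2*-3 = -9
y[2] = 2*1 + -3*-3 = 11
y[3] = 2*-3 = -6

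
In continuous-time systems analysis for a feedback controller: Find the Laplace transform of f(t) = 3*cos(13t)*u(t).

Standard pair: cos(wt)*u(t) <-> s/(s^2+w^2)
With w = 13: L{3*cos(13t)*u(t)} = 3s/(s^2+169)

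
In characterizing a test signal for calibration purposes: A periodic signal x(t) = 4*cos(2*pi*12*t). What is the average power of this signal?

Average power of A*cos(wt) is A^2/2.
P = 4^2 / 2 = 16/2 = 8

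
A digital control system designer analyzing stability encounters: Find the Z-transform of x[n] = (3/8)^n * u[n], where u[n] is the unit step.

The Z-transform of a^n * u[n] is z/(z-a) for |z| > |a|.
Here a = 3/8, so X(z) = z/(z - (3/8)) = 8z/(8z - 3)
ROC: |z| > 3/8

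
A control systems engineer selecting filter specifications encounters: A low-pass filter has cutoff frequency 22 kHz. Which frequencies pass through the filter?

A low-pass filter passes all frequencies below the cutoff frequency 22 kHz and attenuates higher frequencies.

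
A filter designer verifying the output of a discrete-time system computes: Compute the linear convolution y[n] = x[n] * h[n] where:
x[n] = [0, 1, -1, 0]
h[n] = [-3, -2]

y[n] = sum_k x[k]*h[n-k]. Output length = len(x) + len(h) - 1 = 4 + 2 - 1 = 5.
y[0] = 0*-3 = 0
y[1] = 1*-3 + 0*-2 = -3
y[2] = -1*-3 + 1*-2 = 1
y[3] = 0*-3 + -1*-2 = 2
y[4] = 0*-2 = 0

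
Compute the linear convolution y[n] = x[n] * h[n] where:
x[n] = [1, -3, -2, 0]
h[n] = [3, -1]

y[n] = sum_k x[k]*h[n-k]. Output length = len(x) + len(h) - 1 = 4 + 2 - 1 = 5.
y[0] = 1*3 = 3
y[1] = -3*3 + 1*-1 = -10
y[2] = -2*3 + -3*-1 = -3
y[3] = 0*3 + -2*-1 = 2
y[4] = 0*-1 = 0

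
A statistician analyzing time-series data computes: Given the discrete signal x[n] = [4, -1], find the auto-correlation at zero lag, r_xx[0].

The auto-correlation at zero lag r_xx[0] equals the signal energy.
r_xx[0] = sum of x[n]^2 = 4^2 + (-1)^2
= 16 + 1 = 17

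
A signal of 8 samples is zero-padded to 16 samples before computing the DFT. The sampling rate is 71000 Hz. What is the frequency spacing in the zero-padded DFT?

Original DFT: N = 8, resolution = f_s/N = 71000/8 = 8875 Hz
Zero-padded DFT: N = 16, resolution = f_s/N = 71000/16 = 8875/2 Hz
Zero-padding interpolates the spectrum (finer frequency grid)
but does NOT improve the true spectral resolution (ability to resolve close frequencies).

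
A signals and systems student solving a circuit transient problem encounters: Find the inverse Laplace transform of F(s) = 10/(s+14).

Standard pair: k/(s+a) <-> k*e^(-at)*u(t)
With k=10, a=14: f(t) = 10*e^(-14t)*u(t)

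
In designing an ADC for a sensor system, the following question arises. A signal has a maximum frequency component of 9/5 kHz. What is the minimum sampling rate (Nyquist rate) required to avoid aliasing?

By the Nyquist-Shannon sampling theorem,
the minimum sampling rate (Nyquist rate) must be at least 2 * f_max.
Nyquist rate = 2 * 9/5 kHz = 18/5 kHz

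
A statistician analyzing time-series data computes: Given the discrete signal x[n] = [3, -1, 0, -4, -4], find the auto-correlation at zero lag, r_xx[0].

The auto-correlation at zero lag r_xx[0] equals the signal energy.
r_xx[0] = sum of x[n]^2 = 3^2 + (-1)^2 + 0^2 + (-4)^2 + (-4)^2
= 9 + 1 + 0 + 16 + 16 = 42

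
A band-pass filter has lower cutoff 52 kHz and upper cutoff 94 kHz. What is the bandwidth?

Bandwidth = f_high - f_low
= 94 kHz - 52 kHz = 42 kHz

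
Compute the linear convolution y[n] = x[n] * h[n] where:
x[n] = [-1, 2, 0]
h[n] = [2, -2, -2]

y[n] = sum_k x[k]*h[n-k]. Output length = len(x) + len(h) - 1 = 3 + 3 - 1 = 5.
y[0] = -1*2 = -2
y[1] = 2*2 + -1*-2 = 6
y[2] = 0*2 + 2*-2 + -1*-2 = -2
y[3] = 0*-2 + 2*-2 = -4
y[4] = 0*-2 = 0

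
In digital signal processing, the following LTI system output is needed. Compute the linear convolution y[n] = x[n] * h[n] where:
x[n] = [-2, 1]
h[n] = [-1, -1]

y[n] = sum_k x[k]*h[n-k]. Output length = len(x) + len(h) - 1 = 2 + 2 - 1 = 3.
y[0] = -2*-1 = 2
y[1] = 1*-1 + -2*-1 = 1
y[2] = 1*-1 = -1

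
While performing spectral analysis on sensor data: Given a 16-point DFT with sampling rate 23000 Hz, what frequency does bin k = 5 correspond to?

The frequency of DFT bin k is: f_k = k * f_s / N
f_5 = 5 * 23000 / 16 = 14375/2 Hz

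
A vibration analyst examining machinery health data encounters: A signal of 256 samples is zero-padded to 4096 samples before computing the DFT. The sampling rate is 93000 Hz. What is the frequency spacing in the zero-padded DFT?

Original DFT: N = 256, resolution = f_s/N = 93000/256 = 11625/32 Hz
Zero-padded DFT: N = 4096, resolution = f_s/N = 93000/4096 = 11625/512 Hz
Zero-padding interpolates the spectrum (finer frequency grid)
but does NOT improve the true spectral resolution (ability to resolve close frequencies).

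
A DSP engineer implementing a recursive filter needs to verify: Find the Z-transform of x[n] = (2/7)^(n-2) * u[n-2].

Time-shifting property: if X(z) = Z{x[n]}, then Z{x[n-d]} = z^(-d) * X(z)
X(z) = z/(z - 2/7) for x[n] = (2/7)^n * u[n]
Z{x[n-2]} = z^(-2) * z/(z - 2/7) = z^(-1)/(z - 2/7)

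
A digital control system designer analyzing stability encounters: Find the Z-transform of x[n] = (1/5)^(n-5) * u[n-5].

Time-shifting property: if X(z) = Z{x[n]}, then Z{x[n-d]} = z^(-d) * X(z)
X(z) = z/(z - 1/5) for x[n] = (1/5)^n * u[n]
Z{x[n-5]} = z^(-5) * z/(z - 1/5) = z^(-4)/(z - 1/5)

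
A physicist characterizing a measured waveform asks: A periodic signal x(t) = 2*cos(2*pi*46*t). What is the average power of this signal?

Average power of A*cos(wt) is A^2/2.
P = 2^2 / 2 = 4/2 = 2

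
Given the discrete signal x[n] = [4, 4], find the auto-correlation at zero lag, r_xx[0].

The auto-correlation at zero lag r_xx[0] equals the signal energy.
r_xx[0] = sum of x[n]^2 = 4^2 + 4^2
= 16 + 16 = 32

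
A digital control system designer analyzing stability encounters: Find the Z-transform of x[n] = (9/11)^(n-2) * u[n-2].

Time-shifting property: if X(z) = Z{x[n]}, then Z{x[n-d]} = z^(-d) * X(z)
X(z) = z/(z - 9/11) for x[n] = (9/11)^n * u[n]
Z{x[n-2]} = z^(-2) * z/(z - 9/11) = z^(-1)/(z - 9/11)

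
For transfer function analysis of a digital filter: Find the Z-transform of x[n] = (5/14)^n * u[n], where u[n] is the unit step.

The Z-transform of a^n * u[n] is z/(z-a) for |z| > |a|.
Here a = 5/14, so X(z) = z/(z - (5/14)) = 14z/(14z - 5)
ROC: |z| > 5/14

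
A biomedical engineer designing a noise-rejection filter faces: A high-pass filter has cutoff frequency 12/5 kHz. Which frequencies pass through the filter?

A high-pass filter passes all frequencies above the cutoff frequency 12/5 kHz and attenuates lower frequencies.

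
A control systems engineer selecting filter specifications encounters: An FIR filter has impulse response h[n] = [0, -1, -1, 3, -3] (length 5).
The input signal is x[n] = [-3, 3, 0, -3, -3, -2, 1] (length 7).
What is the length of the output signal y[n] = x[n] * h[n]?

For linear convolution, the output length is:
len(y) = len(x) + len(h) - 1 = 7 + 5 - 1 = 11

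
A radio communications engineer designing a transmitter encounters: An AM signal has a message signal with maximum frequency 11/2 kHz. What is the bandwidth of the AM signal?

In AM (double-sideband), the bandwidth is twice the message frequency.
BW = 2 * f_m = 2 * 11/2 kHz = 11 kHz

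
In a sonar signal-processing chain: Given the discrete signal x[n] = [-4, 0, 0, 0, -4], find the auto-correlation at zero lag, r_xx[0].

The auto-correlation at zero lag r_xx[0] equals the signal energy.
r_xx[0] = sum of x[n]^2 = (-4)^2 + 0^2 + 0^2 + 0^2 + (-4)^2
= 16 + 0 + 0 + 0 + 16 = 32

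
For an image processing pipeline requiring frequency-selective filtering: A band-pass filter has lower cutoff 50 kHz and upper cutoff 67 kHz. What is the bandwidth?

Bandwidth = f_high - f_low
= 67 kHz - 50 kHz = 17 kHz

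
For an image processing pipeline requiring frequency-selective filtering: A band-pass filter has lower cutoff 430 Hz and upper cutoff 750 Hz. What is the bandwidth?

Bandwidth = f_high - f_low
= 750 Hz - 430 Hz = 320 Hz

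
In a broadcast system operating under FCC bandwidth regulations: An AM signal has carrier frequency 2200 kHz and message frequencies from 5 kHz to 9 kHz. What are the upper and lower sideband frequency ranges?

Upper sideband (USB) = fc + [fm_low, fm_high] = 2200 + [5, 9] = [2205, 2209] kHz
Lower sideband (LSB) = fc - [fm_high, fm_low] = 2200 - [9, 5] = [2191, 2195] kHz
Total occupied spectrum: 2191 kHz to 2209 kHz (plus carrier at 2200 kHz)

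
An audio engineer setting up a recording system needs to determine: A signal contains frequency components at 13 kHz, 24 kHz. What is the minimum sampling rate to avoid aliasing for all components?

The highest frequency component is f_max = 24 kHz.
Nyquist rate = 2 * f_max = 2 * 24 kHz = 48 kHz.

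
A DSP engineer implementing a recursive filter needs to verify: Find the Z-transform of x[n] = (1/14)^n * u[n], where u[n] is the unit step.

The Z-transform of a^n * u[n] is z/(z-a) for |z| > |a|.
Here a = 1/14, so X(z) = z/(z - (1/14)) = 14z/(14z - 1)
ROC: |z| > 1/14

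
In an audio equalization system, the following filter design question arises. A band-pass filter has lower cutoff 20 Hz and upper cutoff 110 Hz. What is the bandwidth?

Bandwidth = f_high - f_low
= 110 Hz - 20 Hz = 90 Hz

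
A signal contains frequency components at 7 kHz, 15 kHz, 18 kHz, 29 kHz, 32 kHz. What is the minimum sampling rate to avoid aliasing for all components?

The highest frequency component is f_max = 32 kHz.
Nyquist rate = 2 * f_max = 2 * 32 kHz = 64 kHz.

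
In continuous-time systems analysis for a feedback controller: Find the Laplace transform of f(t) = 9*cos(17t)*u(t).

Standard pair: cos(wt)*u(t) <-> s/(s^2+w^2)
With w = 17: L{9*cos(17t)*u(t)} = 9s/(s^2+289)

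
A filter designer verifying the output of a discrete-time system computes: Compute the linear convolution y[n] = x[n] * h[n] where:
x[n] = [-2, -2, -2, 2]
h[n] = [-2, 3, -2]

y[n] = sum_k x[k]*h[n-k]. Output length = len(x) + len(h) - 1 = 4 + 3 - 1 = 6.
y[0] = -2*-2 = 4
y[1] = -2*-2 + -2*3 = -2
y[2] = -2*-2 + -2*3 + -2*-2 = 2
y[3] = 2*-2 + -2*3 + -2*-2 = -6
y[4] = 2*3 + -2*-2 = 10
y[5] = 2*-2 = -4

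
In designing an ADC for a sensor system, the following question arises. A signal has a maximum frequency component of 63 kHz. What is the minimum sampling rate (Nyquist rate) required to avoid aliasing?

By the Nyquist-Shannon sampling theorem,
the minimum sampling rate (Nyquist rate) must be at least 2 * f_max.
Nyquist rate = 2 * 63 kHz = 126 kHz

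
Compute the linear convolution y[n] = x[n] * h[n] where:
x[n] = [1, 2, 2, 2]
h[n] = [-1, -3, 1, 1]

y[n] = sum_k x[k]*h[n-k]. Output length = len(x) + len(h) - 1 = 4 + 4 - 1 = 7.
y[0] = 1*-1 = -1
y[1] = 2*-1 + 1*-3 = -5
y[2] = 2*-1 + 2*-3 + 1*1 = -7
y[3] = 2*-1 + 2*-3 + 2*1 + 1*1 = -5
y[4] = 2*-3 + 2*1 + 2*1 = -2
y[5] = 2*1 + 2*1 = 4
y[6] = 2*1 = 2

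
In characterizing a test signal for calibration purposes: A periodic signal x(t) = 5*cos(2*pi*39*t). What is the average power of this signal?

Average power of A*cos(wt) is A^2/2.
P = 5^2 / 2 = 25/2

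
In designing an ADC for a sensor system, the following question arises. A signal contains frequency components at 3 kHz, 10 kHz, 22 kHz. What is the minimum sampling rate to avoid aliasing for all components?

The highest frequency component is f_max = 22 kHz.
Nyquist rate = 2 * f_max = 2 * 22 kHz = 44 kHz.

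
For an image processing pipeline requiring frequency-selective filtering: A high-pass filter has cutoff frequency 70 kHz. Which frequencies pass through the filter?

A high-pass filter passes all frequencies above the cutoff frequency 70 kHz and attenuates lower frequencies.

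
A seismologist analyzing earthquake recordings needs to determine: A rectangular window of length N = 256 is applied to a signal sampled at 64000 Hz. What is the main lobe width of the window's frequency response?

For a rectangular window of length N,
the main lobe width in frequency is 2*f_s/N.
= 2*64000/256 = 500 Hz
This determines the minimum frequency separation for resolving two sinusoids.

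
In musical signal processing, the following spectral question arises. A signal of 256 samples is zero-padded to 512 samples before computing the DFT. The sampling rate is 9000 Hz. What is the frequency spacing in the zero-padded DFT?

Original DFT: N = 256, resolution = f_s/N = 9000/256 = 1125/32 Hz
Zero-padded DFT: N = 512, resolution = f_s/N = 9000/512 = 1125/64 Hz
Zero-padding interpolates the spectrum (finer frequency grid)
but does NOT improve the true spectral resolution (ability to resolve close frequencies).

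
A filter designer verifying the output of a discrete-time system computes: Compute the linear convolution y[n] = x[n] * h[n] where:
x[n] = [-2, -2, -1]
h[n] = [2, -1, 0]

y[n] = sum_k x[k]*h[n-k]. Output length = len(x) + len(h) - 1 = 3 + 3 - 1 = 5.
y[0] = -2*2 = -4
y[1] = -2*2 + -2*-1 = -2
y[2] = -1*2 + -2*-1 + -2*0 = 0
y[3] = -1*-1 + -2*0 = 1
y[4] = -1*0 = 0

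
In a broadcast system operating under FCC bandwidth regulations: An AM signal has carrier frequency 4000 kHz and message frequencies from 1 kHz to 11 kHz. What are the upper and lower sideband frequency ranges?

Upper sideband (USB) = fc + [fm_low, fm_high] = 4000 + [1, 11] = [4001, 4011] kHz
Lower sideband (LSB) = fc - [fm_high, fm_low] = 4000 - [11, 1] = [3989, 3999] kHz
Total occupied spectrum: 3989 kHz to 4011 kHz (plus carrier at 4000 kHz)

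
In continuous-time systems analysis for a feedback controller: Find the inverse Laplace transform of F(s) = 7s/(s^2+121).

Standard pair: s/(s^2+w^2) <-> cos(wt)*u(t)
With k=7, w=11: f(t) = 7*cos(11t)*u(t)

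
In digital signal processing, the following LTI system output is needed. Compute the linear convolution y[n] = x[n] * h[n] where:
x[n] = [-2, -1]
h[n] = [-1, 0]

y[n] = sum_k x[k]*h[n-k]. Output length = len(x) + len(h) - 1 = 2 + 2 - 1 = 3.
y[0] = -2*-1 = 2
y[1] = -1*-1 + -2*0 = 1
y[2] = -1*0 = 0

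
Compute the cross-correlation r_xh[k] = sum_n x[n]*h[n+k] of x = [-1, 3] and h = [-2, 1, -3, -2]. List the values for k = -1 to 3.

Both sequences indexed from 0 and zero outside their support.
Lags with overlap: k = -1 to 3.
  r_xh[-1] = x[1]*h[0] = -6
  r_xh[0] = x[0]*h[0] + x[1]*h[1] = 5
  r_xh[1] = x[0]*h[1] + x[1]*h[2] = -10
  r_xh[2] = x[0]*h[2] + x[1]*h[3] = -3
  r_xh[3] = x[0]*h[3] = 2
r_xh = [-6, 5, -10, -3, 2] (for k = -1, ..., 3)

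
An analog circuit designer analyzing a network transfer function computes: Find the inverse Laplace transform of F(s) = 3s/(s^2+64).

Standard pair: s/(s^2+w^2) <-> cos(wt)*u(t)
With k=3, w=8: f(t) = 3*cos(8t)*u(t)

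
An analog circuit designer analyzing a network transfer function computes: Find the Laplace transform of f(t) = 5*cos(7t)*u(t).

Standard pair: cos(wt)*u(t) <-> s/(s^2+w^2)
With w = 7: L{5*cos(7t)*u(t)} = 5s/(s^2+49)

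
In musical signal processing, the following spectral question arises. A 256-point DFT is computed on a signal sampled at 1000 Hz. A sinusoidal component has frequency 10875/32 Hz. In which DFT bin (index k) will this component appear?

DFT frequency resolution = f_s/N = 1000/256 = 125/32 Hz
Bin index k = f_signal / resolution = 10875/32 / 125/32 = 87
The signal frequency 10875/32 Hz falls in DFT bin k = 87.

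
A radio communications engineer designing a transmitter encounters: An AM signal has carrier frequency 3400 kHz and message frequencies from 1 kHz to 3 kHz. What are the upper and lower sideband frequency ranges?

Upper sideband (USB) = fc + [fm_low, fm_high] = 3400 + [1, 3] = [3401, 3403] kHz
Lower sideband (LSB) = fc - [fm_high, fm_low] = 3400 - [3, 1] = [3397, 3399] kHz
Total occupied spectrum: 3397 kHz to 3403 kHz (plus carrier at 3400 kHz)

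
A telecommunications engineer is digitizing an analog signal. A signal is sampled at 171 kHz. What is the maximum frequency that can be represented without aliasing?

The maximum frequency that can be represented without aliasing
is the Nyquist frequency: f_max = f_s / 2 = 171 kHz / 2 = 171/2 kHz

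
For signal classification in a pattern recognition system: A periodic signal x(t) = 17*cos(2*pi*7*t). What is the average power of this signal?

Average power of A*cos(wt) is A^2/2.
P = 17^2 / 2 = 289/2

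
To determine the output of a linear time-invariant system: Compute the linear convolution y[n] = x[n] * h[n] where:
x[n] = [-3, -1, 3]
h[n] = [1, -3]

y[n] = sum_k x[k]*h[n-k]. Output length = len(x) + len(h) - 1 = 3 + 2 - 1 = 4.
y[0] = -3*1 = -3
y[1] = -1*1 + -3*-3 = 8
y[2] = 3*1 + -1*-3 = 6
y[3] = 3*-3 = -9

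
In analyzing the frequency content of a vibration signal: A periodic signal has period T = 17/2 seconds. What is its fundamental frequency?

The fundamental frequency is the reciprocal of the period.
f = 1/T = 1/(17/2) = 2/17 Hz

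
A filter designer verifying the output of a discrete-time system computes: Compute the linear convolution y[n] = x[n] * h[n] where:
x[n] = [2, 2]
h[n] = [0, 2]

y[n] = sum_k x[k]*h[n-k]. Output length = len(x) + len(h) - 1 = 2 + 2 - 1 = 3.
y[0] = 2*0 = 0
y[1] = 2*0 + 2*2 = 4
y[2] = 2*2 = 4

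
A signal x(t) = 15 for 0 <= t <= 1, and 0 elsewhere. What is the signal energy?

Energy = integral of |x(t)|^2 dt over the signal duration
= 15^2 * 1 = 225 * 1 = 225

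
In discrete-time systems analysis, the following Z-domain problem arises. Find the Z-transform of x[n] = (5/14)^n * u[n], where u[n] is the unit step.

The Z-transform of a^n * u[n] is z/(z-a) for |z| > |a|.
Here a = 5/14, so X(z) = z/(z - (5/14)) = 14z/(14z - 5)
ROC: |z| > 5/14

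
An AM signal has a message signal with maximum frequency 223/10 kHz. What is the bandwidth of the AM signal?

In AM (double-sideband), the bandwidth is twice the message frequency.
BW = 2 * f_m = 2 * 223/10 kHz = 223/5 kHz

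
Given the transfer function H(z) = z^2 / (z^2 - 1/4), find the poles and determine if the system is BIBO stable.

Poles are roots of the denominator: z^2 - 1/4 = 0.
Quadratic formula: z = [-(0) +/- sqrt((0)^2 - 4*(-1/4))] / 2
Discriminant = 0 + 1 = 1; sqrt = 1.
z = (0 +/- 1) / 2 => z = 1/2 or z = -1/2.
|p1| = 1/2, |p2| = 1/2.
For BIBO stability, all poles must lie inside the unit circle (|p| < 1).
System is STABLE since both |p| < 1.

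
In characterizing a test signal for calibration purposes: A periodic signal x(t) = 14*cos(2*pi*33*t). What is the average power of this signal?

Average power of A*cos(wt) is A^2/2.
P = 14^2 / 2 = 196/2 = 98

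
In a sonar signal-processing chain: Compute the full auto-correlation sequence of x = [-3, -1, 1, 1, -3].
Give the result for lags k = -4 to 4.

r_xx[k] = sum_m x[m]*x[m+k], indexed from 0, for k = -4 to 4:
  r_xx[-4] = x[4]*x[0] = 9
  r_xx[-3] = x[3]*x[0] + x[4]*x[1] = 0
  r_xx[-2] = x[2]*x[0] + x[3]*x[1] + x[4]*x[2] = -7
  r_xx[-1] = x[1]*x[0] + x[2]*x[1] + x[3]*x[2] + x[4]*x[3] = 0
  r_xx[0] = x[0]*x[0] + x[1]*x[1] + x[2]*x[2] + x[3]*x[3] + x[4]*x[4] = 21
  r_xx[1] = x[0]*x[1] + x[1]*x[2] + x[2]*x[3] + x[3]*x[4] = 0
  r_xx[2] = x[0]*x[2] + x[1]*x[3] + x[2]*x[4] = -7
  r_xx[3] = x[0]*x[3] + x[1]*x[4] = 0
  r_xx[4] = x[0]*x[4] = 9
r_xx = [9, 0, -7, 0, 21, 0, -7, 0, 9]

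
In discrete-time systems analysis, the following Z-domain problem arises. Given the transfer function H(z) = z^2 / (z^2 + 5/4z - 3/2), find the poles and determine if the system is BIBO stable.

Poles are roots of the denominator: z^2 + 5/4z - 3/2 = 0.
Quadratic formula: z = [-(5/4) +/- sqrt((5/4)^2 - 4*(-3/2))] / 2
Discriminant = 25/16 + 6 = 121/16; sqrt = 11/4.
z = (-5/4 +/- 11/4) / 2 => z = 3/4 or z = -2.
|p1| = 2, |p2| = 3/4.
For BIBO stability, all poles must lie inside the unit circle (|p| < 1).
System is UNSTABLE since at least one |p| >= 1.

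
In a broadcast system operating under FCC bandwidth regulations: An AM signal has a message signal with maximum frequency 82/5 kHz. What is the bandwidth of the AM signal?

In AM (double-sideband), the bandwidth is twice the message frequency.
BW = 2 * f_m = 2 * 82/5 kHz = 164/5 kHz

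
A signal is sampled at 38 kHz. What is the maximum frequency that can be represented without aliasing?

The maximum frequency that can be represented without aliasing
is the Nyquist frequency: f_max = f_s / 2 = 38 kHz / 2 = 19 kHz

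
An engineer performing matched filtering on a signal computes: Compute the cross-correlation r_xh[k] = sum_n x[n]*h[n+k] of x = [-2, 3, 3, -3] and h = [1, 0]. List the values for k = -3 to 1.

Both sequences indexed from 0 and zero outside their support.
Lags with overlap: k = -3 to 1.
  r_xh[-3] = x[3]*h[0] = -3
  r_xh[-2] = x[2]*h[0] + x[3]*h[1] = 3
  r_xh[-1] = x[1]*h[0] + x[2]*h[1] = 3
  r_xh[0] = x[0]*h[0] + x[1]*h[1] = -2
  r_xh[1] = x[0]*h[1] = 0
r_xh = [-3, 3, 3, -2, 0] (for k = -3, ..., 1)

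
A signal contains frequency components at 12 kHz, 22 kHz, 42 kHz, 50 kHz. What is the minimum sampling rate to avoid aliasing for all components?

The highest frequency component is f_max = 50 kHz.
Nyquist rate = 2 * f_max = 2 * 50 kHz = 100 kHz.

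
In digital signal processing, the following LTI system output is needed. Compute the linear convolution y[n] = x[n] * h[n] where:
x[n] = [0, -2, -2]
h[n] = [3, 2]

y[n] = sum_k x[k]*h[n-k]. Output length = len(x) + len(h) - 1 = 3 + 2 - 1 = 4.
y[0] = 0*3 = 0
y[1] = -2*3 + 0*2 = -6
y[2] = -2*3 + -2*2 = -10
y[3] = -2*2 = -4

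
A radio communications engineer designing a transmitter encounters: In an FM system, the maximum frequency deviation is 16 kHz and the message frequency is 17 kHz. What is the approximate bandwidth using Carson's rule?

Carson's rule: BW = 2*(delta_f + f_m)
= 2*(16 + 17) kHz = 66 kHz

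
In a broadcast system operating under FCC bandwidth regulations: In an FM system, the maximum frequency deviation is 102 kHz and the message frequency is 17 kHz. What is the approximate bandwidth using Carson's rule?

Carson's rule: BW = 2*(delta_f + f_m)
= 2*(102 + 17) kHz = 238 kHz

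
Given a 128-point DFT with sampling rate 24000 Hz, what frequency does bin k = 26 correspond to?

The frequency of DFT bin k is: f_k = k * f_s / N
f_26 = 26 * 24000 / 128 = 4875 Hz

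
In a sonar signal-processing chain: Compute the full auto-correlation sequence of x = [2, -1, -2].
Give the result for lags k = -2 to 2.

r_xx[k] = sum_m x[m]*x[m+k], indexed from 0, for k = -2 to 2:
  r_xx[-2] = x[2]*x[0] = -4
  r_xx[-1] = x[1]*x[0] + x[2]*x[1] = 0
  r_xx[0] = x[0]*x[0] + x[1]*x[1] + x[2]*x[2] = 9
  r_xx[1] = x[0]*x[1] + x[1]*x[2] = 0
  r_xx[2] = x[0]*x[2] = -4
r_xx = [-4, 0, 9, 0, -4]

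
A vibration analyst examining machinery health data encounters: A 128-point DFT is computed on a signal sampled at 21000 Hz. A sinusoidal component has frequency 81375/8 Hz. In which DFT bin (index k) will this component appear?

DFT frequency resolution = f_s/N = 21000/128 = 2625/16 Hz
Bin index k = f_signal / resolution = 81375/8 / 2625/16 = 62
The signal frequency 81375/8 Hz falls in DFT bin k = 62.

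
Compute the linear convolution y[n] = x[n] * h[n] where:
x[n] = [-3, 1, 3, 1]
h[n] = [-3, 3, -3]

y[n] = sum_k x[k]*h[n-k]. Output length = len(x) + len(h) - 1 = 4 + 3 - 1 = 6.
y[0] = -3*-3 = 9
y[1] = 1*-3 + -3*3 = -12
y[2] = 3*-3 + 1*3 + -3*-3 = 3
y[3] = 1*-3 + 3*3 + 1*-3 = 3
y[4] = 1*3 + 3*-3 = -6
y[5] = 1*-3 = -3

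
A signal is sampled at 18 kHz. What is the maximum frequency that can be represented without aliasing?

The maximum frequency that can be represented without aliasing
is the Nyquist frequency: f_max = f_s / 2 = 18 kHz / 2 = 9 kHz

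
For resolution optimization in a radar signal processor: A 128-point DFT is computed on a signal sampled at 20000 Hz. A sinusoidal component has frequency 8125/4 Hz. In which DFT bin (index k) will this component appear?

DFT frequency resolution = f_s/N = 20000/128 = 625/4 Hz
Bin index k = f_signal / resolution = 8125/4 / 625/4 = 13
The signal frequency 8125/4 Hz falls in DFT bin k = 13.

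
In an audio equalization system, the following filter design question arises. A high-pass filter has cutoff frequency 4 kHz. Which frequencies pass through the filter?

A high-pass filter passes all frequencies above the cutoff frequency 4 kHz and attenuates lower frequencies.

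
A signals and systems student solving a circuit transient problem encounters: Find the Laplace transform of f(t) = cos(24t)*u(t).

Standard pair: cos(wt)*u(t) <-> s/(s^2+w^2)
With w = 24: L{cos(24t)*u(t)} = s/(s^2+576)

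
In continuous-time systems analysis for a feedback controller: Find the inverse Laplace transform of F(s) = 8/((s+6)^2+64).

Standard pair: w/((s+a)^2+w^2) <-> e^(-at)*sin(wt)*u(t)
With a=6, w=8: f(t) = e^(-6t)*sin(8t)*u(t)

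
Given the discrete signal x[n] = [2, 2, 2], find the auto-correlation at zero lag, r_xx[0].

The auto-correlation at zero lag r_xx[0] equals the signal energy.
r_xx[0] = sum of x[n]^2 = 2^2 + 2^2 + 2^2
= 4 + 4 + 4 = 12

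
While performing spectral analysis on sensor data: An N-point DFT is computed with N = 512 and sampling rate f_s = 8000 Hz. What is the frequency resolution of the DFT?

DFT frequency resolution = f_s / N
= 8000 / 512 = 125/8 Hz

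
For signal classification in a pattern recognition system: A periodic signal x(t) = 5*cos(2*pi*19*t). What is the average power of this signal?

Average power of A*cos(wt) is A^2/2.
P = 5^2 / 2 = 25/2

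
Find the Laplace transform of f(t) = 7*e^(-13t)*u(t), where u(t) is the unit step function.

Standard Laplace transform pair:
e^(-at)*u(t) <-> 1/(s+a)
With a = 13: L{7*e^(-13t)*u(t)} = 7/(s+13), ROC: Re(s) > -13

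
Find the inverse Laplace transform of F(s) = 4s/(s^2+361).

Standard pair: s/(s^2+w^2) <-> cos(wt)*u(t)
With k=4, w=19: f(t) = 4*cos(19t)*u(t)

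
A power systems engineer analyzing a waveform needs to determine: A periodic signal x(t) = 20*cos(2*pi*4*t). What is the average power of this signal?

Average power of A*cos(wt) is A^2/2.
P = 20^2 / 2 = 400/2 = 200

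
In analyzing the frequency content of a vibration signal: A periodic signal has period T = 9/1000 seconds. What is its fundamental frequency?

The fundamental frequency is the reciprocal of the period.
f = 1/T = 1/(9/1000) = 1000/9 Hz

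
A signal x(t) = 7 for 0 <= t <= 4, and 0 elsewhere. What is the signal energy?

Energy = integral of |x(t)|^2 dt over the signal duration
= 7^2 * 4 = 49 * 4 = 196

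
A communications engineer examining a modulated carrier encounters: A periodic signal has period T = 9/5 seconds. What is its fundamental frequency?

The fundamental frequency is the reciprocal of the period.
f = 1/T = 1/(9/5) = 5/9 Hz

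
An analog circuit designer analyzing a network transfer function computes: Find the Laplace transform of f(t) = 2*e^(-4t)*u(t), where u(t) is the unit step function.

Standard Laplace transform pair:
e^(-at)*u(t) <-> 1/(s+a)
With a = 4: L{2*e^(-4t)*u(t)} = 2/(s+4), ROC: Re(s) > -4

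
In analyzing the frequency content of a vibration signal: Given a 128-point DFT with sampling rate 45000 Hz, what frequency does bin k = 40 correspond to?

The frequency of DFT bin k is: f_k = k * f_s / N
f_40 = 40 * 45000 / 128 = 28125/2 Hz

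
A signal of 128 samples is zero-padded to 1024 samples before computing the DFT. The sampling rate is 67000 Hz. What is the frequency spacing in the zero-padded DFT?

Original DFT: N = 128, resolution = f_s/N = 67000/128 = 8375/16 Hz
Zero-padded DFT: N = 1024, resolution = f_s/N = 67000/1024 = 8375/128 Hz
Zero-padding interpolates the spectrum (finer frequency grid)
but does NOT improve the true spectral resolution (ability to resolve close frequencies).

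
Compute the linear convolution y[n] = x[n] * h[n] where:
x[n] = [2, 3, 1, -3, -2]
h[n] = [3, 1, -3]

y[n] = sum_k x[k]*h[n-k]. Output length = len(x) + len(h) - 1 = 5 + 3 - 1 = 7.
y[0] = 2*3 = 6
y[1] = 3*3 + 2*1 = 11
y[2] = 1*3 + 3*1 + 2*-3 = 0
y[3] = -3*3 + 1*1 + 3*-3 = -17
y[4] = -2*3 + -3*1 + 1*-3 = -12
y[5] = -2*1 + -3*-3 = 7
y[6] = -2*-3 = 6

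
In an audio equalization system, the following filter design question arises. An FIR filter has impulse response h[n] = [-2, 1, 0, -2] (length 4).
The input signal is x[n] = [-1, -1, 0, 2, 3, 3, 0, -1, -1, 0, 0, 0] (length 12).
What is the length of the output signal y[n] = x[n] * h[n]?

For linear convolution, the output length is:
len(y) = len(x) + len(h) - 1 = 12 + 4 - 1 = 15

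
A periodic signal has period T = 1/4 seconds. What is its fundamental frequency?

The fundamental frequency is the reciprocal of the period.
f = 1/T = 1/(1/4) = 4 Hz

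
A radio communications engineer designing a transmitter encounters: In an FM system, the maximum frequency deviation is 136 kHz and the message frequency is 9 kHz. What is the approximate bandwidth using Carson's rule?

Carson's rule: BW = 2*(delta_f + f_m)
= 2*(136 + 9) kHz = 290 kHz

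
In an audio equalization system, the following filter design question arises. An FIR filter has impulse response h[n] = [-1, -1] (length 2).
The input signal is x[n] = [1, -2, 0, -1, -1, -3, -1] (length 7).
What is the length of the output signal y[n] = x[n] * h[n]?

For linear convolution, the output length is:
len(y) = len(x) + len(h) - 1 = 7 + 2 - 1 = 8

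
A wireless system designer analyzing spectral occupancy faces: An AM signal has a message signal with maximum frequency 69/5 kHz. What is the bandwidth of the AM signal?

In AM (double-sideband), the bandwidth is twice the message frequency.
BW = 2 * f_m = 2 * 69/5 kHz = 138/5 kHz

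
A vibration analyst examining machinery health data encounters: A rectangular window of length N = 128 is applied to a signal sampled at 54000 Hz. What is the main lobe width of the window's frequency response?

For a rectangular window of length N,
the main lobe width in frequency is 2*f_s/N.
= 2*54000/128 = 3375/4 Hz
This determines the minimum frequency separation for resolving two sinusoids.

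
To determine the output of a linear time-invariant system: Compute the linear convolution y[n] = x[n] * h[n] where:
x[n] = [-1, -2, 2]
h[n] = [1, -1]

y[n] = sum_k x[k]*h[n-k]. Output length = len(x) + len(h) - 1 = 3 + 2 - 1 = 4.
y[0] = -1*1 = -1
y[1] = -2*1 + -1*-1 = -1
y[2] = 2*1 + -2*-1 = 4
y[3] = 2*-1 = -2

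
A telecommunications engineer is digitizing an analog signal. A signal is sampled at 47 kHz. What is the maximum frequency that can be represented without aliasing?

The maximum frequency that can be represented without aliasing
is the Nyquist frequency: f_max = f_s / 2 = 47 kHz / 2 = 47/2 kHz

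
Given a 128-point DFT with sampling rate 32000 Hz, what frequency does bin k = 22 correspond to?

The frequency of DFT bin k is: f_k = k * f_s / N
f_22 = 22 * 32000 / 128 = 5500 Hz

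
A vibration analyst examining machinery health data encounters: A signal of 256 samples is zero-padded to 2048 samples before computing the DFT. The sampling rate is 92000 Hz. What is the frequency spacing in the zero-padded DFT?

Original DFT: N = 256, resolution = f_s/N = 92000/256 = 2875/8 Hz
Zero-padded DFT: N = 2048, resolution = f_s/N = 92000/2048 = 2875/64 Hz
Zero-padding interpolates the spectrum (finer frequency grid)
but does NOT improve the true spectral resolution (ability to resolve close frequencies).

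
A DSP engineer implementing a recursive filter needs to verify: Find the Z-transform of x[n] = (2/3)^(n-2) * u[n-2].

Time-shifting property: if X(z) = Z{x[n]}, then Z{x[n-d]} = z^(-d) * X(z)
X(z) = z/(z - 2/3) for x[n] = (2/3)^n * u[n]
Z{x[n-2]} = z^(-2) * z/(z - 2/3) = z^(-1)/(z - 2/3)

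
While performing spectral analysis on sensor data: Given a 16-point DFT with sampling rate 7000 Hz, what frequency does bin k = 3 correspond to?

The frequency of DFT bin k is: f_k = k * f_s / N
f_3 = 3 * 7000 / 16 = 2625/2 Hz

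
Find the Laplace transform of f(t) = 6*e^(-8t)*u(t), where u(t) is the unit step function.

Standard Laplace transform pair:
e^(-at)*u(t) <-> 1/(s+a)
With a = 8: L{6*e^(-8t)*u(t)} = 6/(s+8), ROC: Re(s) > -8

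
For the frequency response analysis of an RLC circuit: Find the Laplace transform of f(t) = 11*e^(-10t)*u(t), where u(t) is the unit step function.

Standard Laplace transform pair:
e^(-at)*u(t) <-> 1/(s+a)
With a = 10: L{11*e^(-10t)*u(t)} = 11/(s+10), ROC: Re(s) > -10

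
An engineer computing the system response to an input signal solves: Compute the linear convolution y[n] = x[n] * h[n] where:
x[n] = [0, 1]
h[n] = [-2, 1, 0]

y[n] = sum_k x[k]*h[n-k]. Output length = len(x) + len(h) - 1 = 2 + 3 - 1 = 4.
y[0] = 0*-2 = 0
y[1] = 1*-2 + 0*1 = -2
y[2] = 1*1 + 0*0 = 1
y[3] = 1*0 = 0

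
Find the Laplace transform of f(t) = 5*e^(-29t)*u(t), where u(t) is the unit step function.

Standard Laplace transform pair:
e^(-at)*u(t) <-> 1/(s+a)
With a = 29: L{5*e^(-29t)*u(t)} = 5/(s+29), ROC: Re(s) > -29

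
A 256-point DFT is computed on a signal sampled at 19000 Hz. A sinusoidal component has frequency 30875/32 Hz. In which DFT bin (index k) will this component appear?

DFT frequency resolution = f_s/N = 19000/256 = 2375/32 Hz
Bin index k = f_signal / resolution = 30875/32 / 2375/32 = 13
The signal frequency 30875/32 Hz falls in DFT bin k = 13.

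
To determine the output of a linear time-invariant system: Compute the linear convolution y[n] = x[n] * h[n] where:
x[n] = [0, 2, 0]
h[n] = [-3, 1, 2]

y[n] = sum_k x[k]*h[n-k]. Output length = len(x) + len(h) - 1 = 3 + 3 - 1 = 5.
y[0] = 0*-3 = 0
y[1] = 2*-3 + 0*1 = -6
y[2] = 0*-3 + 2*1 + 0*2 = 2
y[3] = 0*1 + 2*2 = 4
y[4] = 0*2 = 0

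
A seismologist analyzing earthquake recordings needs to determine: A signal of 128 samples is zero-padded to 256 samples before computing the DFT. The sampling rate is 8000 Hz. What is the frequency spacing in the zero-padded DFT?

Original DFT: N = 128, resolution = f_s/N = 8000/128 = 125/2 Hz
Zero-padded DFT: N = 256, resolution = f_s/N = 8000/256 = 125/4 Hz
Zero-padding interpolates the spectrum (finer frequency grid)
but does NOT improve the true spectral resolution (ability to resolve close frequencies).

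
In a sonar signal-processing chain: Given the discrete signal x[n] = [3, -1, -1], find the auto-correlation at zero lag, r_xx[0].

The auto-correlation at zero lag r_xx[0] equals the signal energy.
r_xx[0] = sum of x[n]^2 = 3^2 + (-1)^2 + (-1)^2
= 9 + 1 + 1 = 11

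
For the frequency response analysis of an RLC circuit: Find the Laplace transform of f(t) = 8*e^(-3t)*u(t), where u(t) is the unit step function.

Standard Laplace transform pair:
e^(-at)*u(t) <-> 1/(s+a)
With a = 3: L{8*e^(-3t)*u(t)} = 8/(s+3), ROC: Re(s) > -3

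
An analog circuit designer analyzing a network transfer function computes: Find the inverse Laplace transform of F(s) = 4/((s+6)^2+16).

Standard pair: w/((s+a)^2+w^2) <-> e^(-at)*sin(wt)*u(t)
With a=6, w=4: f(t) = e^(-6t)*sin(4t)*u(t)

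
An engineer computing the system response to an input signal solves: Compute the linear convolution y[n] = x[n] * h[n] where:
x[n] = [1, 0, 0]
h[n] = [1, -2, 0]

y[n] = sum_k x[k]*h[n-k]. Output length = len(x) + len(h) - 1 = 3 + 3 - 1 = 5.
y[0] = 1*1 = 1
y[1] = 0*1 + 1*-2 = -2
y[2] = 0*1 + 0*-2 + 1*0 = 0
y[3] = 0*-2 + 0*0 = 0
y[4] = 0*0 = 0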